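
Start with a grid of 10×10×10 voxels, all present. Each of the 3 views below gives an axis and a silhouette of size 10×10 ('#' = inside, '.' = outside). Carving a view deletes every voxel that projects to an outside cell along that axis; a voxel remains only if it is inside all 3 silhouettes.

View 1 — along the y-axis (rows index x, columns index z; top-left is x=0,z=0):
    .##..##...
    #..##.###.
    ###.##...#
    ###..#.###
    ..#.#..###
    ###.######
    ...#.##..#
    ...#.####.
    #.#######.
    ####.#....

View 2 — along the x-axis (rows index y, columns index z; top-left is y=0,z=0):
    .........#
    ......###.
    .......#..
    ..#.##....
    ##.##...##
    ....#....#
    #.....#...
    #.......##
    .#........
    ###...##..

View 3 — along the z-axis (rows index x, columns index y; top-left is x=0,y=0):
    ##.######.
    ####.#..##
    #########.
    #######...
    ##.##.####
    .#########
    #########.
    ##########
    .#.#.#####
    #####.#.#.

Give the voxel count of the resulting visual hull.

initial block: 10^3 = 1000
step 1: project along y, AND mask (59/100) → |grid| = 590
step 2: project along x, AND mask (27/100) → |grid| = 155
step 3: project along z, AND mask (81/100) → |grid| = 119

119 voxels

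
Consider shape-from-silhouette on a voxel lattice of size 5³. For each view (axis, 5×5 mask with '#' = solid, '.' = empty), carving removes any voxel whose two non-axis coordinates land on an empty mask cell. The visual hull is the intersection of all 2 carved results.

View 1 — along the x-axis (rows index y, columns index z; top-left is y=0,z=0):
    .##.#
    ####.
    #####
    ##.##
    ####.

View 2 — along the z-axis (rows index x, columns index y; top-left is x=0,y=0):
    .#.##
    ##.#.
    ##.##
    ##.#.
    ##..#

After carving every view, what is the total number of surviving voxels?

|visual hull| = 60

full grid |V| = 125
step 1: project along x, AND mask (20/25) → |grid| = 100
step 2: project along z, AND mask (16/25) → |grid| = 60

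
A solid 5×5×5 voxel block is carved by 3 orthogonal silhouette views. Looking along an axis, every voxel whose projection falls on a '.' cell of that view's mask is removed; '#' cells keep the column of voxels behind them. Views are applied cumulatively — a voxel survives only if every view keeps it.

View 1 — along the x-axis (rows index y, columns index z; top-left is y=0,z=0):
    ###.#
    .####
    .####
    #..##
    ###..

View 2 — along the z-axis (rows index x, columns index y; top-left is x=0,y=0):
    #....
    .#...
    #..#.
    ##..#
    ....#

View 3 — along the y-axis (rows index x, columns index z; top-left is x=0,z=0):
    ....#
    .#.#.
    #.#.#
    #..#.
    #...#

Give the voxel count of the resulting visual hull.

voxel count = 12

start: 5×5×5 = 125 voxels
V1 x: intersect with YZ mask (18 set) -- 90 left
V2 z: intersect with XY mask (8 set) -- 29 left
V3 y: intersect with XZ mask (10 set) -- 12 left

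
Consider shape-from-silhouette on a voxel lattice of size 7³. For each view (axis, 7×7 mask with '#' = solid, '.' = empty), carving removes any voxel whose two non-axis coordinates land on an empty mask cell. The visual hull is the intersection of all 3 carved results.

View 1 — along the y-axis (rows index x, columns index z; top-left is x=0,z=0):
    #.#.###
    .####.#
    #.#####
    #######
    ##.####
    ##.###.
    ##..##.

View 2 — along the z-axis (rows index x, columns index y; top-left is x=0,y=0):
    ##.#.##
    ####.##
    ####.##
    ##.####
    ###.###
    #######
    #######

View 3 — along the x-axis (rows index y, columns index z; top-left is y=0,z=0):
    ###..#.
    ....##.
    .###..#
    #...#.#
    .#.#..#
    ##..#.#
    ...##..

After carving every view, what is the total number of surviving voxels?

full grid |V| = 343
V1 y: intersect with XZ mask (38 set) -- 266 left
V2 z: intersect with XY mask (43 set) -- 232 left
V3 x: intersect with YZ mask (22 set) -- 106 left

106 voxels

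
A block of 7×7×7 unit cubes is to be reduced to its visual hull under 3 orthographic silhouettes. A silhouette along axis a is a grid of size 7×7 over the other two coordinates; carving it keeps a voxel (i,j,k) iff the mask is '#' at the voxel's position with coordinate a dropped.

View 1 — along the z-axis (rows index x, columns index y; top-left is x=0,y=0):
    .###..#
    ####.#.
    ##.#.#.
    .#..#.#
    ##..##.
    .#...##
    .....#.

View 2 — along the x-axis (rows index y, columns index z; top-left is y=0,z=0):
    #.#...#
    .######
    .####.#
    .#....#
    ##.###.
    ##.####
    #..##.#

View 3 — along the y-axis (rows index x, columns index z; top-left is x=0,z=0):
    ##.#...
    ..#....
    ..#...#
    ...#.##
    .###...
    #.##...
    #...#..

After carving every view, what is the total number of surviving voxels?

remaining voxels: 39

full grid |V| = 343
  1. axis=2 (XY plane), |mask|=24  ⇒  voxels=168
  2. axis=0 (YZ plane), |mask|=31  ⇒  voxels=113
  3. axis=1 (XZ plane), |mask|=17  ⇒  voxels=39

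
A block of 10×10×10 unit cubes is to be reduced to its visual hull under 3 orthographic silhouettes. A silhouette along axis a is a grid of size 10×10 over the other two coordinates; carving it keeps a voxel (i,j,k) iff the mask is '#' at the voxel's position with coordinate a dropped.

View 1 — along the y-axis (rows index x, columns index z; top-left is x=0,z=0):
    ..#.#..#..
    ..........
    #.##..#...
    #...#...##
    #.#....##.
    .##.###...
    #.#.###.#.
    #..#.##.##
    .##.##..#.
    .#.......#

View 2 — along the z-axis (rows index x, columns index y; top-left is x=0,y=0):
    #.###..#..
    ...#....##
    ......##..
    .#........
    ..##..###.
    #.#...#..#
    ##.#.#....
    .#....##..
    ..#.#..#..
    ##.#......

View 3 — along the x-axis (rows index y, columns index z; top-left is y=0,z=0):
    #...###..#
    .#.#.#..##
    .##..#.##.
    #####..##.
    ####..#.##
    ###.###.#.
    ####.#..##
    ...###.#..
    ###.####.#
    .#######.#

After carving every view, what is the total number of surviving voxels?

|visual hull| = 83

full grid |V| = 1000
after view 1 [y-axis, 39 of 100 cells solid] → remaining = 390
after view 2 [z-axis, 33 of 100 cells solid] → remaining = 130
after view 3 [x-axis, 63 of 100 cells solid] → remaining = 83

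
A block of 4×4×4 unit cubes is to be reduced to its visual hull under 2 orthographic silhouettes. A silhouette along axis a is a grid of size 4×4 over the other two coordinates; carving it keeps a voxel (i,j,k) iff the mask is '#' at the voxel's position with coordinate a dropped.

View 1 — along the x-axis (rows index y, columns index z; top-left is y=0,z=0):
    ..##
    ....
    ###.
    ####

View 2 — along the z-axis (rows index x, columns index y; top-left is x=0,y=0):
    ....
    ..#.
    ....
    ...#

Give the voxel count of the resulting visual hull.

voxel count = 7

full grid |V| = 64
[1] x-view keeps 9 columns → grid now 36
[2] z-view keeps 2 columns → grid now 7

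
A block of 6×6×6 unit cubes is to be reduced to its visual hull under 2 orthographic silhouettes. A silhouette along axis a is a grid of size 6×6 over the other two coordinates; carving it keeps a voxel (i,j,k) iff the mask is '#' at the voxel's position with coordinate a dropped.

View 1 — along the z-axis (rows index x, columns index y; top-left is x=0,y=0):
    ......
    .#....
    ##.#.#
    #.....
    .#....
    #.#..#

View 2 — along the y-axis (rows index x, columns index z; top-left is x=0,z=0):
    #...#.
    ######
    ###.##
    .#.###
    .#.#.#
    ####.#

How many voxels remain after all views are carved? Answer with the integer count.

full grid |V| = 216
V1 z: intersect with XY mask (10 set) -- 60 left
V2 y: intersect with XZ mask (25 set) -- 48 left

voxel count = 48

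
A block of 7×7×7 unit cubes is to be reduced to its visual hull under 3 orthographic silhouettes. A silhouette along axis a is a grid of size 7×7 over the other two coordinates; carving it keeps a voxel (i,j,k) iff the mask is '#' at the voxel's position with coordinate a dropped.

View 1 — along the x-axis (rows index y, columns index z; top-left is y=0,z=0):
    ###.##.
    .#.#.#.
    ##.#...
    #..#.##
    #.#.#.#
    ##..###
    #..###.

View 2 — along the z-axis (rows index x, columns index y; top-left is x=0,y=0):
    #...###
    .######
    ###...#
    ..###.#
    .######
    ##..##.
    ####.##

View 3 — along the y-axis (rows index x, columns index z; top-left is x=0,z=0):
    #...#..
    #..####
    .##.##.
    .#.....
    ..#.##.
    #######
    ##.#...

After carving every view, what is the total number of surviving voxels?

voxel count = 75

start: 7×7×7 = 343 voxels
step 1: project along x, AND mask (28/49) → |grid| = 196
step 2: project along z, AND mask (34/49) → |grid| = 135
step 3: project along y, AND mask (25/49) → |grid| = 75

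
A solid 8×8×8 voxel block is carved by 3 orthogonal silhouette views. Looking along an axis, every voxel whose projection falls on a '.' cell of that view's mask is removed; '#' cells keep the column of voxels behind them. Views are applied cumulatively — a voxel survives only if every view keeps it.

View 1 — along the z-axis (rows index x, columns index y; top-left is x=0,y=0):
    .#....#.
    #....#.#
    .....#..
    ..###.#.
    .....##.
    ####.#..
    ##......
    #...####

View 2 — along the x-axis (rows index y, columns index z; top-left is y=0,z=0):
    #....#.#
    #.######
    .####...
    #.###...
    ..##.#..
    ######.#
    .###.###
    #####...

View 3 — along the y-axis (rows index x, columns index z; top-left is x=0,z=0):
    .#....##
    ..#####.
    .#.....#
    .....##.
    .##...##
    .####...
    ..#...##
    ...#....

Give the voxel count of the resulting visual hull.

initial block: 8^3 = 512
  1. axis=2 (XY plane), |mask|=24  ⇒  voxels=192
  2. axis=0 (YZ plane), |mask|=39  ⇒  voxels=124
  3. axis=1 (XZ plane), |mask|=24  ⇒  voxels=47

voxel count = 47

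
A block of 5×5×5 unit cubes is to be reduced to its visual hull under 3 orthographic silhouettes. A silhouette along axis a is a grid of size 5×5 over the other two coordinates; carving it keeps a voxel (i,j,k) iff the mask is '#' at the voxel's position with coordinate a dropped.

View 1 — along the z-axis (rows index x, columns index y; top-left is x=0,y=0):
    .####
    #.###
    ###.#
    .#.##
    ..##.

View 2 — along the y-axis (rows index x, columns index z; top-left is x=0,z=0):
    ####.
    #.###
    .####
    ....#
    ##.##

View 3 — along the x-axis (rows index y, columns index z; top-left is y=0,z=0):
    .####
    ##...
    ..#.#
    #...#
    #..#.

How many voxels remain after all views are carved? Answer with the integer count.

start: 5×5×5 = 125 voxels
step 1: project along z, AND mask (17/25) → |grid| = 85
step 2: project along y, AND mask (17/25) → |grid| = 59
step 3: project along x, AND mask (12/25) → |grid| = 27

voxel count = 27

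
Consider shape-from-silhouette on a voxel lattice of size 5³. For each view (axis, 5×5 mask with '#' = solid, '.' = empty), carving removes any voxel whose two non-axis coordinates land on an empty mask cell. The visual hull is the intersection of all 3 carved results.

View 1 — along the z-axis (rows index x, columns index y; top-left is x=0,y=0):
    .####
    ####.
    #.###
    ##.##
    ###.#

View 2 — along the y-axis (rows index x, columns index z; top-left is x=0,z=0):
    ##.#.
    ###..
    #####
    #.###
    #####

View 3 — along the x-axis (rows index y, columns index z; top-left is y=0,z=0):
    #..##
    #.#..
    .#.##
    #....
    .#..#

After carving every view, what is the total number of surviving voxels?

start: 5×5×5 = 125 voxels
carve view 1 (along z, XY-mask fill 20/25): 100 voxels remain
carve view 2 (along y, XZ-mask fill 20/25): 80 voxels remain
carve view 3 (along x, YZ-mask fill 11/25): 36 voxels remain

36 voxels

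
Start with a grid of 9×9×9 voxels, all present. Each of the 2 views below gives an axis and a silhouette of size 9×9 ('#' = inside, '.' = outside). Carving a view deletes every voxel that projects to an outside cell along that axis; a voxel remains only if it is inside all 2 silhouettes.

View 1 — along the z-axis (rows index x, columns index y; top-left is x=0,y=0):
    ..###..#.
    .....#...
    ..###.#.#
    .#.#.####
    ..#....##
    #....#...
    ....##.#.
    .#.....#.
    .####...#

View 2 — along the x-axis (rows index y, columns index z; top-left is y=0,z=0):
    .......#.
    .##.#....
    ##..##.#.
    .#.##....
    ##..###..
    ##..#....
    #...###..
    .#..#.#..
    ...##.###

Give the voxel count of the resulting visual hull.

full grid |V| = 729
[1] z-view keeps 31 columns → grid now 279
[2] x-view keeps 32 columns → grid now 117

voxel count = 117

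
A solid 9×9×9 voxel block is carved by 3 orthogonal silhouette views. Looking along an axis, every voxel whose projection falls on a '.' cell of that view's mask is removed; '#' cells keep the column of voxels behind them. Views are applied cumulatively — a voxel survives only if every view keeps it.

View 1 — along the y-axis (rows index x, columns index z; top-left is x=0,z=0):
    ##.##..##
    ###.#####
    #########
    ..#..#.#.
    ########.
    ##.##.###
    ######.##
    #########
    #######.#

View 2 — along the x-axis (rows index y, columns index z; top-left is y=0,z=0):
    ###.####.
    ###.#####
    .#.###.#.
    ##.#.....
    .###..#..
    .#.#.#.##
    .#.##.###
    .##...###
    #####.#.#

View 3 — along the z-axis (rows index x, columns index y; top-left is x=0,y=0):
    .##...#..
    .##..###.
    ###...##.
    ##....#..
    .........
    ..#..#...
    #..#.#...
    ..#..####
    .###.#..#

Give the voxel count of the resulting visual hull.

before carving: 729 voxels (9×9×9)
step 1: project along y, AND mask (66/81) → |grid| = 594
step 2: project along x, AND mask (50/81) → |grid| = 368
step 3: project along z, AND mask (31/81) → |grid| = 153

153 voxels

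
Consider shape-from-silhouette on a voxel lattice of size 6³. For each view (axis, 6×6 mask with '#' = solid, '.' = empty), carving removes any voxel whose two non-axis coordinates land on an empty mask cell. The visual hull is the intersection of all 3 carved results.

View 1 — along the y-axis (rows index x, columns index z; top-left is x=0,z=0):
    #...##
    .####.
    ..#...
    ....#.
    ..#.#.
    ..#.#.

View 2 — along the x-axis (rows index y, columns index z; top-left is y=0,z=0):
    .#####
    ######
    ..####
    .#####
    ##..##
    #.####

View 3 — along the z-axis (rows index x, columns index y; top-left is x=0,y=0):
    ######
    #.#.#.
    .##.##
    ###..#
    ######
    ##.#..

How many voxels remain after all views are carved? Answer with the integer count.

start: 6×6×6 = 216 voxels
step 1: project along y, AND mask (13/36) → |grid| = 78
step 2: project along x, AND mask (29/36) → |grid| = 68
step 3: project along z, AND mask (26/36) → |grid| = 48

voxel count = 48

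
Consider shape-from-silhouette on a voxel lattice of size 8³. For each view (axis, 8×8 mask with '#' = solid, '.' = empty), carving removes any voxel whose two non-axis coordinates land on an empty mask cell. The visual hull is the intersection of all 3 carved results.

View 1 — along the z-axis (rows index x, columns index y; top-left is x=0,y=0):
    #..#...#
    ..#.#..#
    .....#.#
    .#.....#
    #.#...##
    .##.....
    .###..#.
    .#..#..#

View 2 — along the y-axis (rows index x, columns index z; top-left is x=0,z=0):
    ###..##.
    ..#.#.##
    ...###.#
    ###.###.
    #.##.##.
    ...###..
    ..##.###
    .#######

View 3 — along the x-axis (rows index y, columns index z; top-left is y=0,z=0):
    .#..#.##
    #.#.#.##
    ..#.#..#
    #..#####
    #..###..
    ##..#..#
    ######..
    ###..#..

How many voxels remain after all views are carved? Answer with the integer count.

initial block: 8^3 = 512
V1 z: intersect with XY mask (23 set) -- 184 left
V2 y: intersect with XZ mask (39 set) -- 114 left
V3 x: intersect with YZ mask (36 set) -- 58 left

|visual hull| = 58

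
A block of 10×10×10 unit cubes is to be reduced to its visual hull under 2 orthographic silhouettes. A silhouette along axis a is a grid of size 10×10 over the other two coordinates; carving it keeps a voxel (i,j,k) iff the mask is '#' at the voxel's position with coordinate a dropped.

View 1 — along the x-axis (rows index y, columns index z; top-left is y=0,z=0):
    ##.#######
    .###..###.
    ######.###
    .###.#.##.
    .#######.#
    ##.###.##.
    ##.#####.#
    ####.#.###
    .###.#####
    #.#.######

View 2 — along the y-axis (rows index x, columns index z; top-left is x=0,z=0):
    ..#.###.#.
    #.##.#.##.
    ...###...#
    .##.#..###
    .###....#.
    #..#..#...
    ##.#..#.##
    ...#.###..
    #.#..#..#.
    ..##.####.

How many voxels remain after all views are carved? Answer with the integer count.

start: 10×10×10 = 1000 voxels
  1. axis=0 (YZ plane), |mask|=77  ⇒  voxels=770
  2. axis=1 (XZ plane), |mask|=48  ⇒  voxels=375

remaining voxels: 375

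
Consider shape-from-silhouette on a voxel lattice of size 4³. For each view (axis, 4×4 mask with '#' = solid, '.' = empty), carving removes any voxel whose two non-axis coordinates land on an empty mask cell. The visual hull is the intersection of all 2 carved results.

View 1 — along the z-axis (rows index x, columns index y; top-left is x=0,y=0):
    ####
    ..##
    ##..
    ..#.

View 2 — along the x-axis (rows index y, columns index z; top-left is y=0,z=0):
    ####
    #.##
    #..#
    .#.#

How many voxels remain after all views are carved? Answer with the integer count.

initial block: 4^3 = 64
V1 z: intersect with XY mask (9 set) -- 36 left
V2 x: intersect with YZ mask (11 set) -- 24 left

24 voxels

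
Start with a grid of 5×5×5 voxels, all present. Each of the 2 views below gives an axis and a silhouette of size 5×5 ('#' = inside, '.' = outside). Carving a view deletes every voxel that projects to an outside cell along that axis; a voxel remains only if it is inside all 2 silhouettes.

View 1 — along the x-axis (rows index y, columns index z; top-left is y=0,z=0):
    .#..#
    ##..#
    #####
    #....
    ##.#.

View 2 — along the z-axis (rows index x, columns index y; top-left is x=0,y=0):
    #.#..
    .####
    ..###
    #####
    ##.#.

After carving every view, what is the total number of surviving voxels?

|visual hull| = 48

full grid |V| = 125
  1. axis=0 (YZ plane), |mask|=14  ⇒  voxels=70
  2. axis=2 (XY plane), |mask|=17  ⇒  voxels=48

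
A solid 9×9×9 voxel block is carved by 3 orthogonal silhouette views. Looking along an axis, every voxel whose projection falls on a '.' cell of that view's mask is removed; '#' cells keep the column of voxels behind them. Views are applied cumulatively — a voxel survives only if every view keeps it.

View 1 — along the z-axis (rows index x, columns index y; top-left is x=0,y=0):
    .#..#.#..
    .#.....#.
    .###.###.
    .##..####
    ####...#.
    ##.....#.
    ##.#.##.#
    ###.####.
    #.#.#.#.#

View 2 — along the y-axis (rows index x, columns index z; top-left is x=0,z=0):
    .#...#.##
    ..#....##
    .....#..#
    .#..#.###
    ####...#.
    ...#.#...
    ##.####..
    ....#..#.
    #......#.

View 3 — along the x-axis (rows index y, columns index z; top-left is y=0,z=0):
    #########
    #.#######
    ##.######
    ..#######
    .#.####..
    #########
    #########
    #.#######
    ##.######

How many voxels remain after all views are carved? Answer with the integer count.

135 voxels

full grid |V| = 729
step 1: project along z, AND mask (43/81) → |grid| = 387
step 2: project along y, AND mask (31/81) → |grid| = 151
step 3: project along x, AND mask (71/81) → |grid| = 135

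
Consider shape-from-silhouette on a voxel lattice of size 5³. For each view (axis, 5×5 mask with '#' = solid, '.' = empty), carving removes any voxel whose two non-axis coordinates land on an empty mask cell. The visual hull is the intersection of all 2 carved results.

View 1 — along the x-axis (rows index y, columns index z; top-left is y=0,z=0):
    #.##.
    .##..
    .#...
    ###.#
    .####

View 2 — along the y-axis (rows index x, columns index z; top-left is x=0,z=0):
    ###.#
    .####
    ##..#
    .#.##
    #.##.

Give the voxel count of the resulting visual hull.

before carving: 125 voxels (5×5×5)
after view 1 [x-axis, 14 of 25 cells solid] → remaining = 70
after view 2 [y-axis, 17 of 25 cells solid] → remaining = 48

voxel count = 48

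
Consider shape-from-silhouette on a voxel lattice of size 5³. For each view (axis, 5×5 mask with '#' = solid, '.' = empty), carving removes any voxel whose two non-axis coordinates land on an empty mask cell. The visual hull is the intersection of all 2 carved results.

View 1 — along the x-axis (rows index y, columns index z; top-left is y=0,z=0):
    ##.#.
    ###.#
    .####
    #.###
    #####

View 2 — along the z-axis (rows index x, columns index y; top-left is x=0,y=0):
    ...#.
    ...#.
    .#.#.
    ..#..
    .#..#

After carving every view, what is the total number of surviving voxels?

initial block: 5^3 = 125
carve view 1 (along x, YZ-mask fill 20/25): 100 voxels remain
carve view 2 (along z, XY-mask fill 7/25): 29 voxels remain

|visual hull| = 29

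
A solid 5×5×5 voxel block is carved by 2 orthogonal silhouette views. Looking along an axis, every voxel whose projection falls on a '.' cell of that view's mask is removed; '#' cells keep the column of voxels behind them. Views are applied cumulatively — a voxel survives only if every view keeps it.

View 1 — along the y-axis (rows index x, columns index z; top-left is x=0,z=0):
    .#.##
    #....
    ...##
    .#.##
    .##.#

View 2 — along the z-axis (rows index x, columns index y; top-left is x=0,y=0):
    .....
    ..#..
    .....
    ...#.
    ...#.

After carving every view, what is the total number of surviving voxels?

start: 5×5×5 = 125 voxels
V1 y: intersect with XZ mask (12 set) -- 60 left
V2 z: intersect with XY mask (3 set) -- 7 left

remaining voxels: 7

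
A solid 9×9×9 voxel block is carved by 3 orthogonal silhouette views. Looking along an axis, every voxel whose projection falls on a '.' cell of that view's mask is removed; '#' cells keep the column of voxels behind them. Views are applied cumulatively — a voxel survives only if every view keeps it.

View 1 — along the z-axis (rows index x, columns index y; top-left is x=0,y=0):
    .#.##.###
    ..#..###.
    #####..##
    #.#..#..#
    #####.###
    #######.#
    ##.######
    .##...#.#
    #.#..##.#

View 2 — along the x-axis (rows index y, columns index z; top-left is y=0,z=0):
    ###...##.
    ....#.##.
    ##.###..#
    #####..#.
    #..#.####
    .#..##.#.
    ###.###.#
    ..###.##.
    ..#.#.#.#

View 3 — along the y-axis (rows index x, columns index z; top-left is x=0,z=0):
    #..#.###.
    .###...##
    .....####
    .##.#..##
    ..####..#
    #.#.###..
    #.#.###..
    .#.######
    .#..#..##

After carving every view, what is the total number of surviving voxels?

full grid |V| = 729
  1. axis=2 (XY plane), |mask|=54  ⇒  voxels=486
  2. axis=0 (YZ plane), |mask|=46  ⇒  voxels=276
  3. axis=1 (XZ plane), |mask|=45  ⇒  voxels=154

|visual hull| = 154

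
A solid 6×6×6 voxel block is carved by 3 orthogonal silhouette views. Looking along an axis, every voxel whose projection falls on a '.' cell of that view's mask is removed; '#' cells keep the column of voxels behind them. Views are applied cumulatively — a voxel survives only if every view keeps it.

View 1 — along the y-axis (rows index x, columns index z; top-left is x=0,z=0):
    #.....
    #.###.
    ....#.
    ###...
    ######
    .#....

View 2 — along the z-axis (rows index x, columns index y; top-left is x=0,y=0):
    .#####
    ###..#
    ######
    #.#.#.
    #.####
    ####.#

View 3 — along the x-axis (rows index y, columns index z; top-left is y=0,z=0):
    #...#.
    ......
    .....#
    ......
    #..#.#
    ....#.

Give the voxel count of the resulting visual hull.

|visual hull| = 15

initial block: 6^3 = 216
V1 y: intersect with XZ mask (16 set) -- 96 left
V2 z: intersect with XY mask (28 set) -- 71 left
V3 x: intersect with YZ mask (7 set) -- 15 left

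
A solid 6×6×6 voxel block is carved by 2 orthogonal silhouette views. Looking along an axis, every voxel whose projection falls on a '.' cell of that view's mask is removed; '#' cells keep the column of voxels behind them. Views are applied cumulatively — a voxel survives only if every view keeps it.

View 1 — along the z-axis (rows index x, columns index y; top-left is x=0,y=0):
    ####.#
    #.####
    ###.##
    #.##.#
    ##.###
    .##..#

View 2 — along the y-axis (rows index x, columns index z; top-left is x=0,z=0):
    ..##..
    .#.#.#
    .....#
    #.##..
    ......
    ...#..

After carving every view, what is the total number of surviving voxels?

start: 6×6×6 = 216 voxels
[1] z-view keeps 27 columns → grid now 162
[2] y-view keeps 10 columns → grid now 45

45 voxels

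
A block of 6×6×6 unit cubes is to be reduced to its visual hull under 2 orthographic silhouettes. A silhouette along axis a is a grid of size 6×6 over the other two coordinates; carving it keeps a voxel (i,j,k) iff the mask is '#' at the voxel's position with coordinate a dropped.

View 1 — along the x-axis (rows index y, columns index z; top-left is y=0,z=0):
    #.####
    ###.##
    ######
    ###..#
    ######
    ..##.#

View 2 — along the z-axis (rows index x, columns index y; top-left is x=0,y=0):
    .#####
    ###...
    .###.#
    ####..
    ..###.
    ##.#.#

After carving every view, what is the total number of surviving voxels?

voxel count = 111

full grid |V| = 216
step 1: project along x, AND mask (29/36) → |grid| = 174
step 2: project along z, AND mask (23/36) → |grid| = 111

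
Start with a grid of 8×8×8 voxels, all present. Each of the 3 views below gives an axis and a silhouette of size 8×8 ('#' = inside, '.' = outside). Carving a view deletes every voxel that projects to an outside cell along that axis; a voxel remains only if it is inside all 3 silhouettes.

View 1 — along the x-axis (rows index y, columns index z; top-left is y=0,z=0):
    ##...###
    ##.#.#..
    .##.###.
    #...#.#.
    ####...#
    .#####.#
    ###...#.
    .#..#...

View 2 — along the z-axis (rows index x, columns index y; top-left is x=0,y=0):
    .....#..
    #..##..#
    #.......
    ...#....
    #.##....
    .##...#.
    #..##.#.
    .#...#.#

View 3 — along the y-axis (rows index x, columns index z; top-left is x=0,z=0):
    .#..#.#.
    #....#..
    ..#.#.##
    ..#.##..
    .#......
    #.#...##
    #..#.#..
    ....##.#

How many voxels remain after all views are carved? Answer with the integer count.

start: 8×8×8 = 512 voxels
V1 x: intersect with YZ mask (34 set) -- 272 left
V2 z: intersect with XY mask (20 set) -- 84 left
V3 y: intersect with XZ mask (23 set) -- 28 left

|visual hull| = 28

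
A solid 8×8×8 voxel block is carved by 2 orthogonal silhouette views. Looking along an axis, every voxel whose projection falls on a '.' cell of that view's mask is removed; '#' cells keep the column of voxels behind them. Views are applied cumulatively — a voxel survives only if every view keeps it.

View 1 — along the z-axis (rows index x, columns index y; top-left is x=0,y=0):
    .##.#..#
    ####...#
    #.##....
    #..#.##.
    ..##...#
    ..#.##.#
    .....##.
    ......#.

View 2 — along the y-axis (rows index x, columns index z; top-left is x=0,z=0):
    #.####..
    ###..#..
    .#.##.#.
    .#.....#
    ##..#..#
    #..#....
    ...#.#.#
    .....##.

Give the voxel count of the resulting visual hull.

before carving: 512 voxels (8×8×8)
[1] z-view keeps 26 columns → grid now 208
[2] y-view keeps 26 columns → grid now 88

voxel count = 88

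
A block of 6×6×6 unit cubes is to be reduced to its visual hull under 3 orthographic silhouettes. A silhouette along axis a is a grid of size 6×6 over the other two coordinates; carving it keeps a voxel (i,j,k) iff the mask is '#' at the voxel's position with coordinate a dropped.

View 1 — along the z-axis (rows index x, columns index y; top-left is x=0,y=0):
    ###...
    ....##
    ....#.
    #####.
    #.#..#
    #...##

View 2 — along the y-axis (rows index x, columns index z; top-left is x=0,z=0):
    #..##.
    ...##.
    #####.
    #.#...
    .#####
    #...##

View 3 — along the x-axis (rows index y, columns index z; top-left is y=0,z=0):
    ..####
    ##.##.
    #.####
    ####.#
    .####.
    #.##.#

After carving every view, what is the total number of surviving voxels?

remaining voxels: 38

before carving: 216 voxels (6×6×6)
after view 1 [z-axis, 17 of 36 cells solid] → remaining = 102
after view 2 [y-axis, 20 of 36 cells solid] → remaining = 52
after view 3 [x-axis, 26 of 36 cells solid] → remaining = 38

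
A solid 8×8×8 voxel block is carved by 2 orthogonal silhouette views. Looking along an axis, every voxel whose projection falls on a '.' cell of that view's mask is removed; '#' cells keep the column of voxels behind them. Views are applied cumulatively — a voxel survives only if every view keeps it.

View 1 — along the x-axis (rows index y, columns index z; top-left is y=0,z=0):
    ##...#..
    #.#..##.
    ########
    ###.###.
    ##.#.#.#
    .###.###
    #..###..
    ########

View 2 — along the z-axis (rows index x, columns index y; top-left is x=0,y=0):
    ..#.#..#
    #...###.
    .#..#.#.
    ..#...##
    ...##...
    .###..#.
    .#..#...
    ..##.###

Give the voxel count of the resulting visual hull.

before carving: 512 voxels (8×8×8)
step 1: project along x, AND mask (44/64) → |grid| = 352
step 2: project along z, AND mask (26/64) → |grid| = 146

remaining voxels: 146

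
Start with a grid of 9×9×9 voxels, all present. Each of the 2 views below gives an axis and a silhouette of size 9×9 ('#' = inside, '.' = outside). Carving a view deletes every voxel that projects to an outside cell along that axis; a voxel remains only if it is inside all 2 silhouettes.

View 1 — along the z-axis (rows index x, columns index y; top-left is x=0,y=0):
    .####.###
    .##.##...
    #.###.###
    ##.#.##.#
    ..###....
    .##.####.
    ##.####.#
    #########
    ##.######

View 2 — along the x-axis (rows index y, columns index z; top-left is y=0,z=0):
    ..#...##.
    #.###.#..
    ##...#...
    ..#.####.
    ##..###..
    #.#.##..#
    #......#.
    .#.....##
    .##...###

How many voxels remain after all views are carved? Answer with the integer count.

full grid |V| = 729
after view 1 [z-axis, 57 of 81 cells solid] → remaining = 513
after view 2 [x-axis, 36 of 81 cells solid] → remaining = 232

remaining voxels: 232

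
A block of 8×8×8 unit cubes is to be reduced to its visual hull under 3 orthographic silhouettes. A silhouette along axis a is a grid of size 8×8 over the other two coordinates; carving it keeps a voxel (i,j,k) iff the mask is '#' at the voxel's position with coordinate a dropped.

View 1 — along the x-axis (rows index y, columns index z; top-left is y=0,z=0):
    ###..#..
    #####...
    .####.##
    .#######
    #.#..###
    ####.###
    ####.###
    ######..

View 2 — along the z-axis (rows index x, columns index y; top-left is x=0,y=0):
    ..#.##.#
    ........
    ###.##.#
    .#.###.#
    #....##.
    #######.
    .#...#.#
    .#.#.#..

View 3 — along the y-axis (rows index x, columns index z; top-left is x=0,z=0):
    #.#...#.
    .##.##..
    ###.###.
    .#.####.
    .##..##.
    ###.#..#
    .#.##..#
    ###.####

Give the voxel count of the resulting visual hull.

initial block: 8^3 = 512
carve view 1 (along x, YZ-mask fill 47/64): 376 voxels remain
carve view 2 (along z, XY-mask fill 31/64): 183 voxels remain
carve view 3 (along y, XZ-mask fill 38/64): 116 voxels remain

116 voxels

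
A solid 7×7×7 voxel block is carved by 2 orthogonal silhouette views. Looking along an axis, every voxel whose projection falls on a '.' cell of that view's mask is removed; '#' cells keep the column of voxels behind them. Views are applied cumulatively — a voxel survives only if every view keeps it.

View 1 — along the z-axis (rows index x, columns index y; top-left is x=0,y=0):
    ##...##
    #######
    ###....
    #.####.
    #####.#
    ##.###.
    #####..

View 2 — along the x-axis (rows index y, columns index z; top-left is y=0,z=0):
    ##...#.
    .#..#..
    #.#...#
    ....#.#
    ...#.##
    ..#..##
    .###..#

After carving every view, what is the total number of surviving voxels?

voxel count = 97

before carving: 343 voxels (7×7×7)
  1. axis=2 (XY plane), |mask|=35  ⇒  voxels=245
  2. axis=0 (YZ plane), |mask|=20  ⇒  voxels=97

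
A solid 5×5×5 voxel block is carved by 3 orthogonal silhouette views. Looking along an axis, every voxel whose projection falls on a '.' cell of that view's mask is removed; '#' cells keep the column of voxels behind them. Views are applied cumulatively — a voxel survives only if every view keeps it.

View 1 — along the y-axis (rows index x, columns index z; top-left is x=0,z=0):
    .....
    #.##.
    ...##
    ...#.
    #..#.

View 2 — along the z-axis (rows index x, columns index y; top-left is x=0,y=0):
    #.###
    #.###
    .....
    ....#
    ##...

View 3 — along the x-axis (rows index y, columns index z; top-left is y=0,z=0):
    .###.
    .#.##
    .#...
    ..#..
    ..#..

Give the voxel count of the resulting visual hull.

full grid |V| = 125
carve view 1 (along y, XZ-mask fill 8/25): 40 voxels remain
carve view 2 (along z, XY-mask fill 11/25): 17 voxels remain
carve view 3 (along x, YZ-mask fill 9/25): 6 voxels remain

remaining voxels: 6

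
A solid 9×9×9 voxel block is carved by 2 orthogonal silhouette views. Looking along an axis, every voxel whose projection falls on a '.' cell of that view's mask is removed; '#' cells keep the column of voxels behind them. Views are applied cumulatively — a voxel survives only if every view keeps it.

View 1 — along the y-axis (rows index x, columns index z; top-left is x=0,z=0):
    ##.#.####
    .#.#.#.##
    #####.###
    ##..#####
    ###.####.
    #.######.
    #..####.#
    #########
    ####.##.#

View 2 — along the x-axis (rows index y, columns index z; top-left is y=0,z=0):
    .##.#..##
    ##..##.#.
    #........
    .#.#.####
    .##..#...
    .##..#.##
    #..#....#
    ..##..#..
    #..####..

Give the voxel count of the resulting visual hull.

before carving: 729 voxels (9×9×9)
[1] y-view keeps 63 columns → grid now 567
[2] x-view keeps 36 columns → grid now 253

voxel count = 253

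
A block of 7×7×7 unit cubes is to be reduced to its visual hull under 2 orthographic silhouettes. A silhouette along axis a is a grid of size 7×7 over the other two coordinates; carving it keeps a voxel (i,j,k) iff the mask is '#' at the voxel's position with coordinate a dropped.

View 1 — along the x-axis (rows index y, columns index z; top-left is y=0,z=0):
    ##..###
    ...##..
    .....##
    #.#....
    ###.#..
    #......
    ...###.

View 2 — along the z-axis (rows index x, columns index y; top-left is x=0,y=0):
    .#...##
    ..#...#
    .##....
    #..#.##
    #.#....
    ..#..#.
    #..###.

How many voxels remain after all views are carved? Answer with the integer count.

start: 7×7×7 = 343 voxels
[1] x-view keeps 19 columns → grid now 133
[2] z-view keeps 19 columns → grid now 48

|visual hull| = 48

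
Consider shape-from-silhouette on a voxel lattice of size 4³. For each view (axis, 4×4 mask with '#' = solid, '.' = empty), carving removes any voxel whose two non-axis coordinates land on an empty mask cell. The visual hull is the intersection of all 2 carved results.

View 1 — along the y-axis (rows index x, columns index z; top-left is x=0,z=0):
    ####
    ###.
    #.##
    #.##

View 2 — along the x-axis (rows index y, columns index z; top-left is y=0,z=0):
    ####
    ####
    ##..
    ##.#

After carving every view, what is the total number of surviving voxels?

initial block: 4^3 = 64
[1] y-view keeps 13 columns → grid now 52
[2] x-view keeps 13 columns → grid now 41

voxel count = 41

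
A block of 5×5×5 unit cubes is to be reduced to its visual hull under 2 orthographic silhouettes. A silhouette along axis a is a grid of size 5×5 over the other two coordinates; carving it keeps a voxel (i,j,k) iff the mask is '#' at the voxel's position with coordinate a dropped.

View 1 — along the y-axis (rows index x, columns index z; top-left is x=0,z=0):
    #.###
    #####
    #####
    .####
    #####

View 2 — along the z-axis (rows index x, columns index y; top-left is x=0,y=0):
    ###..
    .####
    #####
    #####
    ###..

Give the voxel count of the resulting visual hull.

full grid |V| = 125
  1. axis=1 (XZ plane), |mask|=23  ⇒  voxels=115
  2. axis=2 (XY plane), |mask|=20  ⇒  voxels=92

remaining voxels: 92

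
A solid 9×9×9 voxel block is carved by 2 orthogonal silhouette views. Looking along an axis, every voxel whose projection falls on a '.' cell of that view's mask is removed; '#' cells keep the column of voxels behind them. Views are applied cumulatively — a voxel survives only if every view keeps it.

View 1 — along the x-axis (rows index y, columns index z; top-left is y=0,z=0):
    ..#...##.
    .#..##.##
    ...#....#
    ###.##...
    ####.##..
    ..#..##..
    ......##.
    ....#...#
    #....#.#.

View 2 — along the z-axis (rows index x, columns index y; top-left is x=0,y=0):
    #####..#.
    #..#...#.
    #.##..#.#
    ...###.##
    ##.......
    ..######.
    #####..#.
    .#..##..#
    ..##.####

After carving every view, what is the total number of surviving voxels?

remaining voxels: 152

start: 9×9×9 = 729 voxels
carve view 1 (along x, YZ-mask fill 31/81): 279 voxels remain
carve view 2 (along z, XY-mask fill 43/81): 152 voxels remain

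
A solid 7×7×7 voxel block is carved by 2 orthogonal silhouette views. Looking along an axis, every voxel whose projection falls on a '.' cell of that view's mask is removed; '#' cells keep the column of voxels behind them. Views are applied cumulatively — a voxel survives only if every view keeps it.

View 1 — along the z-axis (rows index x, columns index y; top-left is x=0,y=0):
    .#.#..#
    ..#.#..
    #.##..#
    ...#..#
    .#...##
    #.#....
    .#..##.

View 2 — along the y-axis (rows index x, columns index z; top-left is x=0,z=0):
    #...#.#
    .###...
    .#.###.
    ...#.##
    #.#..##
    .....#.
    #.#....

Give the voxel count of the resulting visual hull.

initial block: 7^3 = 343
  1. axis=2 (XY plane), |mask|=19  ⇒  voxels=133
  2. axis=1 (XZ plane), |mask|=20  ⇒  voxels=57

57 voxels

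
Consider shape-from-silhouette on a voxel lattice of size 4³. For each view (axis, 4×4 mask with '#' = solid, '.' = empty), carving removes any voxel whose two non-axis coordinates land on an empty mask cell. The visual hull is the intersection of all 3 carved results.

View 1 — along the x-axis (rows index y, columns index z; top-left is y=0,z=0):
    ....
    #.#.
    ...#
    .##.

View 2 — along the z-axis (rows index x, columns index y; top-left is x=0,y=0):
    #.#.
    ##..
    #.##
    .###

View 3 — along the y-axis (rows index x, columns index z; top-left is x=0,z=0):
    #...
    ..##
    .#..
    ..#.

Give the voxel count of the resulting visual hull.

full grid |V| = 64
V1 x: intersect with YZ mask (5 set) -- 20 left
V2 z: intersect with XY mask (10 set) -- 11 left
V3 y: intersect with XZ mask (5 set) -- 4 left

|visual hull| = 4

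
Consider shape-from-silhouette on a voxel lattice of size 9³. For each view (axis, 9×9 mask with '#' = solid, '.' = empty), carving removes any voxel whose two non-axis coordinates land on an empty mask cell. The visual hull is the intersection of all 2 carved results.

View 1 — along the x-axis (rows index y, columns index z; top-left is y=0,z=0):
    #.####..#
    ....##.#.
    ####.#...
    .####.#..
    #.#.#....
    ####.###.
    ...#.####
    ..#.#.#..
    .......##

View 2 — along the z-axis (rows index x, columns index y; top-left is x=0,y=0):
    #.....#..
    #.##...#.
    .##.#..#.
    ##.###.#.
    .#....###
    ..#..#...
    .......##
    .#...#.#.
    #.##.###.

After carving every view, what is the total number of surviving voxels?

voxel count = 145

start: 9×9×9 = 729 voxels
after view 1 [x-axis, 39 of 81 cells solid] → remaining = 351
after view 2 [z-axis, 33 of 81 cells solid] → remaining = 145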